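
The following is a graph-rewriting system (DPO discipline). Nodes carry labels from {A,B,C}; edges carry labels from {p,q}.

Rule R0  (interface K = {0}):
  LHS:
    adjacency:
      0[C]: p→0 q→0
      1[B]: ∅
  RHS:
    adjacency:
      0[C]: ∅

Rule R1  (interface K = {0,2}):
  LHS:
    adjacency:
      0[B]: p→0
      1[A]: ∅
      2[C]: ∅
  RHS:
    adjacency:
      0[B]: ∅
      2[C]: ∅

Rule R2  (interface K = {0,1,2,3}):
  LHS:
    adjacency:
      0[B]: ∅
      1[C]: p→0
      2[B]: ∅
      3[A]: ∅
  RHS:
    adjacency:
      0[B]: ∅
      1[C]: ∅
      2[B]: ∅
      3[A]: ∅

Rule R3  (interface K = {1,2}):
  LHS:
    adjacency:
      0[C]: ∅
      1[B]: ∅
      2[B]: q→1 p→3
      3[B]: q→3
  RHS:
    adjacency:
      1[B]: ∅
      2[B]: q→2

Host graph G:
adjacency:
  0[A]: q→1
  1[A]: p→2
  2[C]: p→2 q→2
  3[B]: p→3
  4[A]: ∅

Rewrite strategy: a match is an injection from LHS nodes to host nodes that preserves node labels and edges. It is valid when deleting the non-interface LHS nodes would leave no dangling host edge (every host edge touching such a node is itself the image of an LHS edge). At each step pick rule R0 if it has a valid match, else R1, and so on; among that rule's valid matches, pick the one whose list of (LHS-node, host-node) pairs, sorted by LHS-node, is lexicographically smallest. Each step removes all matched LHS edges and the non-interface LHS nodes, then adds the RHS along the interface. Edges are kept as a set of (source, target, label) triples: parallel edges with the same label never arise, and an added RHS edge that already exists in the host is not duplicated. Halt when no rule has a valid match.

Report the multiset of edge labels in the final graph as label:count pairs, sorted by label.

[0] host  ⇒  5 nodes, 5 edges  {0-q->1 1-p->2 2-p->2 2-q->2 3-p->3}
[1] R1 @ {0↦3, 1↦4, 2↦2}  ⇒  4 nodes, 4 edges  {0-q->1 1-p->2 2-p->2 2-q->2}
[2] R0 @ {0↦2, 1↦3}  ⇒  3 nodes, 2 edges  {0-q->1 1-p->2}
normal form: no rule applies after step 2
NF edges: [(0, 1, 'q'), (1, 2, 'p')]

Answer: p:1 q:1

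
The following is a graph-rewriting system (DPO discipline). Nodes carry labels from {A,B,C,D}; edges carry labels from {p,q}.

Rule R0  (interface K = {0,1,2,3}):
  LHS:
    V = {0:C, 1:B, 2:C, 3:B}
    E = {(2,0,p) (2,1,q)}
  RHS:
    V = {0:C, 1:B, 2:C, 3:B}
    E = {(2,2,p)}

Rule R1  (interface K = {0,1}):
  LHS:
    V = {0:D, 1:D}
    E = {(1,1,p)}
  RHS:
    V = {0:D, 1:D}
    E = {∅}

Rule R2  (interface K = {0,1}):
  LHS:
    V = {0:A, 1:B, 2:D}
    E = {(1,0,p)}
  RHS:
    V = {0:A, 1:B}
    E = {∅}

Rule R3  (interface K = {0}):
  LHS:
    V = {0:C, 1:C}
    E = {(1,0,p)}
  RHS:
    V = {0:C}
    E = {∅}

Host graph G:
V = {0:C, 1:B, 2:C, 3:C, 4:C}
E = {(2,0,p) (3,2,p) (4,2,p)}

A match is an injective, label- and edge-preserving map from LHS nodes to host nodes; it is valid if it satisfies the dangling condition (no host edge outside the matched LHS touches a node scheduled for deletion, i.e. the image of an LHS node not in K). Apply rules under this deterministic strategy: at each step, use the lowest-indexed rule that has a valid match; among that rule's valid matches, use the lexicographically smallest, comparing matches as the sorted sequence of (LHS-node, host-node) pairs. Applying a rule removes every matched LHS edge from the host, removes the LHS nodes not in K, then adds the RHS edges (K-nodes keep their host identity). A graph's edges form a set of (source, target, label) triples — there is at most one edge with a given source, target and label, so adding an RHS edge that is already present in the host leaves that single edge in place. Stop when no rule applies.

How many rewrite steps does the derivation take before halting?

Answer: 3

Rewrite trace:
start.  V:5 E:3  edges: 2-p->0 3-p->2 4-p->2
1. fire R3 via {0↦2, 1↦3}  →  V:4 E:2  edges: 2-p->0 4-p->2
2. fire R3 via {0↦2, 1↦4}  →  V:3 E:1  edges: 2-p->0
3. fire R3 via {0↦0, 1↦2}  →  V:2 E:0  edges: ∅
normal form: no rule applies after step 3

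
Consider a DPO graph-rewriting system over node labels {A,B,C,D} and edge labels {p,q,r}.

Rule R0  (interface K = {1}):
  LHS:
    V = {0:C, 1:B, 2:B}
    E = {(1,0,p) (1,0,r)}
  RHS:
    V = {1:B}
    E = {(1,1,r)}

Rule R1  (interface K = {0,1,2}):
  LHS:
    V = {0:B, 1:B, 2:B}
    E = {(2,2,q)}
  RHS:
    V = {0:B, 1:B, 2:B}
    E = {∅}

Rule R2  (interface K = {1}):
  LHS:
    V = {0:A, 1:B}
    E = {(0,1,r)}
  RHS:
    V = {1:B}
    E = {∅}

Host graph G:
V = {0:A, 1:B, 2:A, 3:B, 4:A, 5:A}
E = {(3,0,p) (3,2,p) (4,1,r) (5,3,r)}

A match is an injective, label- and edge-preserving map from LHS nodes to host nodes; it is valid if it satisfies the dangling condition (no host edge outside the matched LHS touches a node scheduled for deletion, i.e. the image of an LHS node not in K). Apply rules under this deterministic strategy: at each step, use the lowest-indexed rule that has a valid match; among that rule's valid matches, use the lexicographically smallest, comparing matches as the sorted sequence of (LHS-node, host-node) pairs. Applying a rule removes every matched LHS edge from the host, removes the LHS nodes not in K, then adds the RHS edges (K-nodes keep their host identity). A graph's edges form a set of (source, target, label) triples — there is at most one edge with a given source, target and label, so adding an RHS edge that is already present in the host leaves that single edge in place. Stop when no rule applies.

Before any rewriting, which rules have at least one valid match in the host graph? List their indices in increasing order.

R0: no valid match — LHS pattern not found
R1: no valid match — LHS pattern not found
R2: 2 valid matches — {0↦4, 1↦1}, {0↦5, 1↦3}

Answer: [R2]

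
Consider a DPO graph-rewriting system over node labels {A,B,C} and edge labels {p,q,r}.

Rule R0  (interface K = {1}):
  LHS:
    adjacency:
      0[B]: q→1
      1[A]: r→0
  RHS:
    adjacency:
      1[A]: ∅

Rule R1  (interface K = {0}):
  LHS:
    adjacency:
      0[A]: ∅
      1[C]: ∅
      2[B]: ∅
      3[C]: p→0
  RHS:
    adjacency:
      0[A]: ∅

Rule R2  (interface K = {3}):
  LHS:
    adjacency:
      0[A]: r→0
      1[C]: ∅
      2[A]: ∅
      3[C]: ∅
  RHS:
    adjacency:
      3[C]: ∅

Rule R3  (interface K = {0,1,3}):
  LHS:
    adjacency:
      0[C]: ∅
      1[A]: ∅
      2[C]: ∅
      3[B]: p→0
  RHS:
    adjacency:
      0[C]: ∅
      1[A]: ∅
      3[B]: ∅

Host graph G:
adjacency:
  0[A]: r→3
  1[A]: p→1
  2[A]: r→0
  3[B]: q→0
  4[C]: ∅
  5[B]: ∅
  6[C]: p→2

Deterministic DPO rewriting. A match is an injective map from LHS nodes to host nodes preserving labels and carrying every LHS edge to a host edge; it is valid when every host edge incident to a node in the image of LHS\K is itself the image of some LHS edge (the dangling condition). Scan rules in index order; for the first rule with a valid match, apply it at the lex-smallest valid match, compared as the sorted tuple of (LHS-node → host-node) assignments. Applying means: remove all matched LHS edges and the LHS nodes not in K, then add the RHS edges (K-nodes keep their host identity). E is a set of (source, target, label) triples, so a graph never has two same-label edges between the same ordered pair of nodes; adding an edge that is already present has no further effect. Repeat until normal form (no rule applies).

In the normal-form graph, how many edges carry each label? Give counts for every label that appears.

Answer: p:1 r:1

Rewrite trace:
[0] host  ⇒  7 nodes, 5 edges  {0-r->3 1-p->1 2-r->0 3-q->0 6-p->2}
[1] R0 @ {0↦3, 1↦0}  ⇒  6 nodes, 3 edges  {1-p->1 2-r->0 6-p->2}
[2] R1 @ {0↦2, 1↦4, 2↦5, 3↦6}  ⇒  3 nodes, 2 edges  {1-p->1 2-r->0}
final graph: no rule applies after step 2
NF edges: [(1, 1, 'p'), (2, 0, 'r')]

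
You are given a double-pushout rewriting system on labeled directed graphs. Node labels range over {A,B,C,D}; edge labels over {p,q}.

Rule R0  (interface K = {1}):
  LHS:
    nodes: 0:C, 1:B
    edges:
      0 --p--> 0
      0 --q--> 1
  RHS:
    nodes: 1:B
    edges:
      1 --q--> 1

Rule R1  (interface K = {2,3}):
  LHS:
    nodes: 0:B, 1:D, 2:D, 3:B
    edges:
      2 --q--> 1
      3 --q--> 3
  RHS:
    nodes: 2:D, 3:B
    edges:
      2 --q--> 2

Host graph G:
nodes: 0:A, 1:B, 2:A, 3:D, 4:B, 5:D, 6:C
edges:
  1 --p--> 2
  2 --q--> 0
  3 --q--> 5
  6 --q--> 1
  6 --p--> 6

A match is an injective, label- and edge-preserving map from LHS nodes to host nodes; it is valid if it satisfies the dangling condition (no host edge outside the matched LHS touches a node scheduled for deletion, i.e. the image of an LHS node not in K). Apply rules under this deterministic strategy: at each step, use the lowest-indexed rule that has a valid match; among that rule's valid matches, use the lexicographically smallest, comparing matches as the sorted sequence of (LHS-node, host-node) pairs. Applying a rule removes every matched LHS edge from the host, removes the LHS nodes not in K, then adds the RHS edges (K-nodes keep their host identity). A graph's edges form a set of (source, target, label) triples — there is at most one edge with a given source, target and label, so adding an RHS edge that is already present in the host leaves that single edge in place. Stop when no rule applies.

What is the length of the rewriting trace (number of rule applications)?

initial: |V|=7 |E|=5  E = 1-p->2 2-q->0 3-q->5 6-q->1 6-p->6
step 1: apply R0 at {0↦6, 1↦1}  → |V|=6 |E|=4  E = 1-q->1 1-p->2 2-q->0 3-q->5
step 2: apply R1 at {0↦4, 1↦5, 2↦3, 3↦1}  → |V|=4 |E|=3  E = 1-p->2 2-q->0 3-q->3
halt: no rule applies after step 2

Answer: 2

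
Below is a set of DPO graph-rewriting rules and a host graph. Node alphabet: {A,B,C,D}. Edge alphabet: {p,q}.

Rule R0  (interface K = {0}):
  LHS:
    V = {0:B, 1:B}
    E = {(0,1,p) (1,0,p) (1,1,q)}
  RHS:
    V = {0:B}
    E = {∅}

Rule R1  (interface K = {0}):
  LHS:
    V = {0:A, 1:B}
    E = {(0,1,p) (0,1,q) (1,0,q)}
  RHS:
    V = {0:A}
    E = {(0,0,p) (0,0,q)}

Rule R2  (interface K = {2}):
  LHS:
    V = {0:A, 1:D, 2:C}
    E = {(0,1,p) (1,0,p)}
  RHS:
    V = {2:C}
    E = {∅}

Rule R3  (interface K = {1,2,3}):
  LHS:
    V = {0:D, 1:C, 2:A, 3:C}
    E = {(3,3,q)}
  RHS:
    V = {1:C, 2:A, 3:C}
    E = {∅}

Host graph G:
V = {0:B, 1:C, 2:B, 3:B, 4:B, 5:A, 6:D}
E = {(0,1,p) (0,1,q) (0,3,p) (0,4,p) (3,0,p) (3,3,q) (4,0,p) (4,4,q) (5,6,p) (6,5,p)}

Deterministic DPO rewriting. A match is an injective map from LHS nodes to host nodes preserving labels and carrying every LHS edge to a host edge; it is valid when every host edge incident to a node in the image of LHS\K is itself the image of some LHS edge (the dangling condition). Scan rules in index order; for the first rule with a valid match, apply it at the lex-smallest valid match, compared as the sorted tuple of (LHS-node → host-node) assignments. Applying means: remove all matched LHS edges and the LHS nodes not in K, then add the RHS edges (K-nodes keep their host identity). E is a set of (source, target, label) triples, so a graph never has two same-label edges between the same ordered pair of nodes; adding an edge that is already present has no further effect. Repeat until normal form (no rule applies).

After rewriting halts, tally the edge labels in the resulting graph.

Answer: p:1 q:1

Rewrite trace:
[0] host  ⇒  7 nodes, 10 edges  {0-p->1 0-q->1 0-p->3 0-p->4 3-p->0 3-q->3 4-p->0 4-q->4 5-p->6 6-p->5}
[1] R0 @ {0↦0, 1↦3}  ⇒  6 nodes, 7 edges  {0-p->1 0-q->1 0-p->4 4-p->0 4-q->4 5-p->6 6-p->5}
[2] R0 @ {0↦0, 1↦4}  ⇒  5 nodes, 4 edges  {0-p->1 0-q->1 5-p->6 6-p->5}
[3] R2 @ {0↦5, 1↦6, 2↦1}  ⇒  3 nodes, 2 edges  {0-p->1 0-q->1}
final graph: no rule applies after step 3
NF edges: [(0, 1, 'p'), (0, 1, 'q')]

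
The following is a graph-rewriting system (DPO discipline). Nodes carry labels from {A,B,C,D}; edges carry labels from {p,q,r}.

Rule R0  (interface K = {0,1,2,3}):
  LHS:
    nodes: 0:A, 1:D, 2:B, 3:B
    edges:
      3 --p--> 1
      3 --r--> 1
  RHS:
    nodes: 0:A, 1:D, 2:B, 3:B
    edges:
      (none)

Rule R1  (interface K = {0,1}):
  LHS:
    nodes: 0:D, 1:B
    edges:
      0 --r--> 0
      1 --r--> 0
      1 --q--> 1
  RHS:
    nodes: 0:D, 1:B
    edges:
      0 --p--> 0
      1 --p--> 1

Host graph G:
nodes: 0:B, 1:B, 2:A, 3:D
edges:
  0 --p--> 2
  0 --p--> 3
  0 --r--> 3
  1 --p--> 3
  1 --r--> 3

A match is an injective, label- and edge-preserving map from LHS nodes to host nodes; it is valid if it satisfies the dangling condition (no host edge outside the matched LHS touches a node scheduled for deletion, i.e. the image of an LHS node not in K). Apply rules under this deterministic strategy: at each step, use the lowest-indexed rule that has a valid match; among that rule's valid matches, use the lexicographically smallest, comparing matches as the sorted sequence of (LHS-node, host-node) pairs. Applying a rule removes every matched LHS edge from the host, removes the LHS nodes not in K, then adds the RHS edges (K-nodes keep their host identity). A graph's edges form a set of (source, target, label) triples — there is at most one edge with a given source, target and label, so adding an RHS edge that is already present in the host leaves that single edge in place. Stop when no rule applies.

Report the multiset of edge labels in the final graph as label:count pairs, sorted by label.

Answer: p:1

Derivation:
start.  V:4 E:5  edges: 0-p->2 0-p->3 0-r->3 1-p->3 1-r->3
1. fire R0 via {0↦2, 1↦3, 2↦0, 3↦1}  →  V:4 E:3  edges: 0-p->2 0-p->3 0-r->3
2. fire R0 via {0↦2, 1↦3, 2↦1, 3↦0}  →  V:4 E:1  edges: 0-p->2
halt: no rule applies after step 2
NF edges: [(0, 2, 'p')]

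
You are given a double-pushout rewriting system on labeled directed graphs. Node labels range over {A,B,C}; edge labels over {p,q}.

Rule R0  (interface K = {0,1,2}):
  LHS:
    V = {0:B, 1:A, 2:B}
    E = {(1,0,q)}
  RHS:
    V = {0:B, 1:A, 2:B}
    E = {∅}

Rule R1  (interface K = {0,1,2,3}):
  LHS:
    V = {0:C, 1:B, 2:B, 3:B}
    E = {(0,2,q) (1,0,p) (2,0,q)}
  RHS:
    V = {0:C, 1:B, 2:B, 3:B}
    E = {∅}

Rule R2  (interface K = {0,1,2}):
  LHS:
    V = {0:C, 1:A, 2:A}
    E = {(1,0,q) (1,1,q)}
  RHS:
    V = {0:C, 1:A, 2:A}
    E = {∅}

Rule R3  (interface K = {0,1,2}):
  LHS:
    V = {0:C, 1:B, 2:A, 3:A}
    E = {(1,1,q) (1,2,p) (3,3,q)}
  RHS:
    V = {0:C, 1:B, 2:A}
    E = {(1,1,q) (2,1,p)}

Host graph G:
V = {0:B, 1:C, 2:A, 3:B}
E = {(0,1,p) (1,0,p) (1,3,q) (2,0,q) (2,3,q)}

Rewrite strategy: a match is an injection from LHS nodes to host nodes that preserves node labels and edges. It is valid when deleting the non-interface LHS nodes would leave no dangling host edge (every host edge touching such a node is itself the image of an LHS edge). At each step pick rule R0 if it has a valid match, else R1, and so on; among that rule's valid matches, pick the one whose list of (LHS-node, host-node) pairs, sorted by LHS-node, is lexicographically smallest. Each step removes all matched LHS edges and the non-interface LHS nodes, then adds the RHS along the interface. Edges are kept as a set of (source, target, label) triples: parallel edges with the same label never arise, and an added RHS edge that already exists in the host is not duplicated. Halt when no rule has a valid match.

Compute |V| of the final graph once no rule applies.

initial: |V|=4 |E|=5  E = 0-p->1 1-p->0 1-q->3 2-q->0 2-q->3
step 1: apply R0 at {0↦0, 1↦2, 2↦3}  → |V|=4 |E|=4  E = 0-p->1 1-p->0 1-q->3 2-q->3
step 2: apply R0 at {0↦3, 1↦2, 2↦0}  → |V|=4 |E|=3  E = 0-p->1 1-p->0 1-q->3
final graph: no rule applies after step 2
NF nodes: {0:B, 1:C, 2:A, 3:B}

Answer: 4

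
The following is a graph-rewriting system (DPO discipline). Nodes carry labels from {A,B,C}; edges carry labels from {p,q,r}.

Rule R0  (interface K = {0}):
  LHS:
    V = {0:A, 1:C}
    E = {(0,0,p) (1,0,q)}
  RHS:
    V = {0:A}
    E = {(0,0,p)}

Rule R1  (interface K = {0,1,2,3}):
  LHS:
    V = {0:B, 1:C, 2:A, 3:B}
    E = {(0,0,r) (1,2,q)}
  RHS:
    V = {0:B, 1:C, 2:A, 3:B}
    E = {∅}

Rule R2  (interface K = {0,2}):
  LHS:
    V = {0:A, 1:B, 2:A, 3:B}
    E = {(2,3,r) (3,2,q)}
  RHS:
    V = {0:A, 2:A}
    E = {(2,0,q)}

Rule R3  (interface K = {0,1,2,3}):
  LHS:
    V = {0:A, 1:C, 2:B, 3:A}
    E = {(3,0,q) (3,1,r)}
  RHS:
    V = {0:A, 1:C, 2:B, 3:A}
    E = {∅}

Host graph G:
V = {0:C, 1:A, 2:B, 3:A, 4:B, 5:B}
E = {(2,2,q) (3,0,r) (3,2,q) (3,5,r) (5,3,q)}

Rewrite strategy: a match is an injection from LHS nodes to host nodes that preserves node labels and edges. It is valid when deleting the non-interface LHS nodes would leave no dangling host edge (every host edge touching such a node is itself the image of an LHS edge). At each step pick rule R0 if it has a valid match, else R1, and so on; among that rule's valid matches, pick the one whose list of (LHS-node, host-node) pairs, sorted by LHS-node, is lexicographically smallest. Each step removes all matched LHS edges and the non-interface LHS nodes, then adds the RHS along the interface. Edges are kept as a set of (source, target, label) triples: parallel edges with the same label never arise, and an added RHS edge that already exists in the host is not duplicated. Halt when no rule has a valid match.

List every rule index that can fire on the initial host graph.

R0: no valid match — LHS pattern not found
R1: no valid match — LHS pattern not found
R2: 1 valid match — {0↦1, 1↦4, 2↦3, 3↦5}
R3: no valid match — LHS pattern not found

Answer: [R2]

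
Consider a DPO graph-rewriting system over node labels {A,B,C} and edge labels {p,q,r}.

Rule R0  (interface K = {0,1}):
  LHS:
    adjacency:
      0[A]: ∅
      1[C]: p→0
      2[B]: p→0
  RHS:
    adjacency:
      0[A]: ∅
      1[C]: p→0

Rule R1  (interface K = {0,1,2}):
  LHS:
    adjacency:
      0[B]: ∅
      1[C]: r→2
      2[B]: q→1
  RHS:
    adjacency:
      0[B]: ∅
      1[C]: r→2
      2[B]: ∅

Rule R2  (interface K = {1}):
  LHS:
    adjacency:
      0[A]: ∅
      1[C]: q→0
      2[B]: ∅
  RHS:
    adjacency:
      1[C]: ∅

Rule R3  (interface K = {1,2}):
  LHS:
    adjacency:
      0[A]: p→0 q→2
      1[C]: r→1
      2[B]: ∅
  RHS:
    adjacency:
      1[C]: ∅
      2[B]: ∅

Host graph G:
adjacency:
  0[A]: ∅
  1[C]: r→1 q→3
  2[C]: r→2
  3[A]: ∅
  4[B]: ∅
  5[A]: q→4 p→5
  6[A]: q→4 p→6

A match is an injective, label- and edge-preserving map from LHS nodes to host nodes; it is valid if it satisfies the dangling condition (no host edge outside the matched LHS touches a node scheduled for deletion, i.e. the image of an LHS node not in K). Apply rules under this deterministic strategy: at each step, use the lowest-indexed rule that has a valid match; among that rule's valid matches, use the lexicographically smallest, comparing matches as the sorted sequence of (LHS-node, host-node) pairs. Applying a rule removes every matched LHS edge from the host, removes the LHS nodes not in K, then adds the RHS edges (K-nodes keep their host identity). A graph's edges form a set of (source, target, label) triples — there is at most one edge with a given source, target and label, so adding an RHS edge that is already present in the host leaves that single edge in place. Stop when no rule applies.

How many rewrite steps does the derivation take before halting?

start.  V:7 E:7  edges: 1-r->1 1-q->3 2-r->2 5-q->4 5-p->5 6-q->4 6-p->6
1. fire R3 via {0↦5, 1↦1, 2↦4}  →  V:6 E:4  edges: 1-q->3 2-r->2 6-q->4 6-p->6
2. fire R3 via {0↦6, 1↦2, 2↦4}  →  V:5 E:1  edges: 1-q->3
3. fire R2 via {0↦3, 1↦1, 2↦4}  →  V:3 E:0  edges: ∅
halt: no rule applies after step 3

Answer: 3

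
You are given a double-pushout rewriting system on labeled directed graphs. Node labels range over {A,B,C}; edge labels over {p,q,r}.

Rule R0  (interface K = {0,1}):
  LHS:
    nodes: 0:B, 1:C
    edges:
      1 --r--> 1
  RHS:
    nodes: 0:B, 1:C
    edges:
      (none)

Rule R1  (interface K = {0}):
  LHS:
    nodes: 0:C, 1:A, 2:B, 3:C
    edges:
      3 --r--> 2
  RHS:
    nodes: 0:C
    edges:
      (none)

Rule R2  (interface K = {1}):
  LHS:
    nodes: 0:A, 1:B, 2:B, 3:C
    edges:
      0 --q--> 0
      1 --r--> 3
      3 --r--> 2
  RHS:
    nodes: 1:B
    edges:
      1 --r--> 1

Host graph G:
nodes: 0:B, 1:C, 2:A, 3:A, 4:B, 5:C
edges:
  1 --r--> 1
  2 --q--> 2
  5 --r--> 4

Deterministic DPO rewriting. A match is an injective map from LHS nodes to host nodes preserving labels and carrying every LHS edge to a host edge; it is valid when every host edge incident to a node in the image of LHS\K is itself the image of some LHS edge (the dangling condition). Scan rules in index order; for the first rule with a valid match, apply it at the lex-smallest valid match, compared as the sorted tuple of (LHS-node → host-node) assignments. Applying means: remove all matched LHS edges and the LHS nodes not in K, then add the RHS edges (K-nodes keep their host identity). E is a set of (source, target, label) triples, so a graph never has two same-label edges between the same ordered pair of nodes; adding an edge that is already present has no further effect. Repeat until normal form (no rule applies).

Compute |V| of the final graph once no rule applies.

Answer: 3

Derivation:
start.  V:6 E:3  edges: 1-r->1 2-q->2 5-r->4
1. fire R0 via {0↦0, 1↦1}  →  V:6 E:2  edges: 2-q->2 5-r->4
2. fire R1 via {0↦1, 1↦3, 2↦4, 3↦5}  →  V:3 E:1  edges: 2-q->2
halt: no rule applies after step 2
NF nodes: {0:B, 1:C, 2:A}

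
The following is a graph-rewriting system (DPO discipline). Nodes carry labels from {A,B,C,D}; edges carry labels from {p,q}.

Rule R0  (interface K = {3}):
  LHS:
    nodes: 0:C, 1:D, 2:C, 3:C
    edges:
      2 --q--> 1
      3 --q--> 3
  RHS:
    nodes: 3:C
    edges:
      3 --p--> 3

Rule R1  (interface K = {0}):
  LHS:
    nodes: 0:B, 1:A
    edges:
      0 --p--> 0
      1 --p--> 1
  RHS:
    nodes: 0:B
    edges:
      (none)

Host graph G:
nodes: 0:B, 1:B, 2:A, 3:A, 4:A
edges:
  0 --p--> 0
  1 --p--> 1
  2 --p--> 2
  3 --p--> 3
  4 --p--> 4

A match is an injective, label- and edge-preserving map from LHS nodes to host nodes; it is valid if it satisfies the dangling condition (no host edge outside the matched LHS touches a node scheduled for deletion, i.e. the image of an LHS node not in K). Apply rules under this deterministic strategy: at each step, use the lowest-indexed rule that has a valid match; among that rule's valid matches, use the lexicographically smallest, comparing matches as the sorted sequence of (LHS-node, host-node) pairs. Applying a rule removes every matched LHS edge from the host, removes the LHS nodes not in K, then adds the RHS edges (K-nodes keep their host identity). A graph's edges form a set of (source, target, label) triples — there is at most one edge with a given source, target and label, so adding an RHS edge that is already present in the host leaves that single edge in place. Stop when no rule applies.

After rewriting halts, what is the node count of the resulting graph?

[0] host  ⇒  5 nodes, 5 edges  {0-p->0 1-p->1 2-p->2 3-p->3 4-p->4}
[1] R1 @ {0↦0, 1↦2}  ⇒  4 nodes, 3 edges  {1-p->1 3-p->3 4-p->4}
[2] R1 @ {0↦1, 1↦3}  ⇒  3 nodes, 1 edges  {4-p->4}
final graph: no rule applies after step 2
NF nodes: {0:B, 1:B, 4:A}

Answer: 3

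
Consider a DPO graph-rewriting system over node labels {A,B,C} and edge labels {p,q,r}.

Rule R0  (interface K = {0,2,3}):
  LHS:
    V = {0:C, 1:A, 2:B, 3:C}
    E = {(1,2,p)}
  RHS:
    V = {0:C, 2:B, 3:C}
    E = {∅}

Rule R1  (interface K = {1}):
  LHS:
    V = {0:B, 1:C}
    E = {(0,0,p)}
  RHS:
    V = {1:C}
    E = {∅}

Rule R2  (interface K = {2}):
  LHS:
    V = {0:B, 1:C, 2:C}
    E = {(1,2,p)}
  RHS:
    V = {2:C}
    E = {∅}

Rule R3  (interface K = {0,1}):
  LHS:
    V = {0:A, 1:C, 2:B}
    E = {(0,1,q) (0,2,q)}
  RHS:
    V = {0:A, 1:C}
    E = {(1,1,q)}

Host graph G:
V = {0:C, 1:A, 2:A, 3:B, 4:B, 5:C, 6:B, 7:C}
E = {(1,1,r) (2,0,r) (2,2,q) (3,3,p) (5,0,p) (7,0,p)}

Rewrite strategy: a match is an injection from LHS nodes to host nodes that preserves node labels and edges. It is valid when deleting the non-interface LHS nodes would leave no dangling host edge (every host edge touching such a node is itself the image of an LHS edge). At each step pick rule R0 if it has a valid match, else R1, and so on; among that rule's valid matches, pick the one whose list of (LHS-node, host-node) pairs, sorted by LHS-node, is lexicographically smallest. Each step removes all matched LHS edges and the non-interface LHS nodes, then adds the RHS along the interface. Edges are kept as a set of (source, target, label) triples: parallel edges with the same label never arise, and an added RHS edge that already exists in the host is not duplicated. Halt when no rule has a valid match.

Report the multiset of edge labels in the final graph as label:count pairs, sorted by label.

[0] host  ⇒  8 nodes, 6 edges  {1-r->1 2-r->0 2-q->2 3-p->3 5-p->0 7-p->0}
[1] R1 @ {0↦3, 1↦0}  ⇒  7 nodes, 5 edges  {1-r->1 2-r->0 2-q->2 5-p->0 7-p->0}
[2] R2 @ {0↦4, 1↦5, 2↦0}  ⇒  5 nodes, 4 edges  {1-r->1 2-r->0 2-q->2 7-p->0}
[3] R2 @ {0↦6, 1↦7, 2↦0}  ⇒  3 nodes, 3 edges  {1-r->1 2-r->0 2-q->2}
halt: no rule applies after step 3
NF edges: [(1, 1, 'r'), (2, 0, 'r'), (2, 2, 'q')]

Answer: q:1 r:2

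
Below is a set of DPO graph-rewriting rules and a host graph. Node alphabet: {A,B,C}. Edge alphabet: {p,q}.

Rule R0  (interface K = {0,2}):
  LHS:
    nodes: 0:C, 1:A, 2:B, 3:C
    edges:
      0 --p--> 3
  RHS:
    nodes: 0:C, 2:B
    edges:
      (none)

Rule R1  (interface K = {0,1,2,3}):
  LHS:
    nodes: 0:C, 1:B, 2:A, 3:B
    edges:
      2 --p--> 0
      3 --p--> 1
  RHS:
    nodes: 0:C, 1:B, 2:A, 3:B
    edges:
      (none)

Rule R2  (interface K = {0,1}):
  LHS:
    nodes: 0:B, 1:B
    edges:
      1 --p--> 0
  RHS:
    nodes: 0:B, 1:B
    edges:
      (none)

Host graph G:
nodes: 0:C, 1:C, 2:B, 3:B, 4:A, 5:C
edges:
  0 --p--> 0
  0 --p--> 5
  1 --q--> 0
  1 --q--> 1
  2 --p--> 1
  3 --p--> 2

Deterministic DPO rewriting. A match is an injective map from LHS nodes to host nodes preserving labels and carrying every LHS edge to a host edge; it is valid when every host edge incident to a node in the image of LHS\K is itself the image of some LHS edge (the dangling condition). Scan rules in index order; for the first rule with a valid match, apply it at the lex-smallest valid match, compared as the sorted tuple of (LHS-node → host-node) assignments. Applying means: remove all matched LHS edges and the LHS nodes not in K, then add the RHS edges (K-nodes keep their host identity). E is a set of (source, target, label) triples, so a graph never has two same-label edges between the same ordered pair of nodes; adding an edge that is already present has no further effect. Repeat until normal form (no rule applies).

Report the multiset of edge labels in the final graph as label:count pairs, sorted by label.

[0] host  ⇒  6 nodes, 6 edges  {0-p->0 0-p->5 1-q->0 1-q->1 2-p->1 3-p->2}
[1] R0 @ {0↦0, 1↦4, 2↦2, 3↦5}  ⇒  4 nodes, 5 edges  {0-p->0 1-q->0 1-q->1 2-p->1 3-p->2}
[2] R2 @ {0↦2, 1↦3}  ⇒  4 nodes, 4 edges  {0-p->0 1-q->0 1-q->1 2-p->1}
normal form: no rule applies after step 2
NF edges: [(0, 0, 'p'), (1, 0, 'q'), (1, 1, 'q'), (2, 1, 'p')]

Answer: p:2 q:2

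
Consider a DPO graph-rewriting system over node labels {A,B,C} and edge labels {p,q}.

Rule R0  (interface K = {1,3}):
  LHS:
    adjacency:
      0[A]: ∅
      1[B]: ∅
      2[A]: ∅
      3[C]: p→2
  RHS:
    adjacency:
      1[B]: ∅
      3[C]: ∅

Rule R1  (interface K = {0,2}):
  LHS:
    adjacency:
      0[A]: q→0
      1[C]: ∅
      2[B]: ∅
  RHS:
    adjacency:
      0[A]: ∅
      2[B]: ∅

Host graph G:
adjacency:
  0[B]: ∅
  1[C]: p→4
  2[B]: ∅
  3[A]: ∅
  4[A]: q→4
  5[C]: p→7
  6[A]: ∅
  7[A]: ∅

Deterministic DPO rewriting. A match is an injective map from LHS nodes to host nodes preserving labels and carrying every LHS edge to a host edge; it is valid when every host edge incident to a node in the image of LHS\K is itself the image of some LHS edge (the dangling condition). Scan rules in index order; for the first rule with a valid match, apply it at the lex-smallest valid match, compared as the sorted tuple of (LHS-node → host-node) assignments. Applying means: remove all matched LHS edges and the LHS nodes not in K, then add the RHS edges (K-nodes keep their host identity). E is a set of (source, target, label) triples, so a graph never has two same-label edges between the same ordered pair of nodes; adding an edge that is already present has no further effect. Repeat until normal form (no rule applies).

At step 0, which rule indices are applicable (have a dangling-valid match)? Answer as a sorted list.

R0: 4 valid matches — {0↦3, 1↦0, 2↦7, 3↦5}, {0↦3, 1↦2, 2↦7, 3↦5}, {0↦6, 1↦0, 2↦7, 3↦5} (+1 more)
R1: no valid match — 4 raw matches, all fail dangling condition

Answer: [R0]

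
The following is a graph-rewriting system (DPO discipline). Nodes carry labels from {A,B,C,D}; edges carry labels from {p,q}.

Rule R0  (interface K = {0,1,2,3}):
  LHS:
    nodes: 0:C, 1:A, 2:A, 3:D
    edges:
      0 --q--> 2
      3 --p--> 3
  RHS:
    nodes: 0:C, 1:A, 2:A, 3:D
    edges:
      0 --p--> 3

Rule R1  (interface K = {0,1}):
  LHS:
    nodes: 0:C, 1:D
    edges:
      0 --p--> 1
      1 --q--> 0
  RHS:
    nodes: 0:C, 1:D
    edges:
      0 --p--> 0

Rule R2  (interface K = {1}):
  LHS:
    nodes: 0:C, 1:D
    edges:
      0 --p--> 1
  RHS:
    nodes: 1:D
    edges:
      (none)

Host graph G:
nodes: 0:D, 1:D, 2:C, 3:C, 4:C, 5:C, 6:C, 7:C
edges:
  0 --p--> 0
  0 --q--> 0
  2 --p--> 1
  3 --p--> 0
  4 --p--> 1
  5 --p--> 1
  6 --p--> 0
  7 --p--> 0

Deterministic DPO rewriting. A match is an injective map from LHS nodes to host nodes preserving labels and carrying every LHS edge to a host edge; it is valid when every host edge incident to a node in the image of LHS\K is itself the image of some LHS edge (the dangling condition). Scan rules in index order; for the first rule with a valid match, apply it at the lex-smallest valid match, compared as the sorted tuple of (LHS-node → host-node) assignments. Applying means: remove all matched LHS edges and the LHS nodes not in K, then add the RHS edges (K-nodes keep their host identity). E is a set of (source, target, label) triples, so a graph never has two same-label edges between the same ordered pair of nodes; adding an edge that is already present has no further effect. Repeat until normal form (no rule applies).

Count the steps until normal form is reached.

Answer: 6

Rewrite trace:
[0] host  ⇒  8 nodes, 8 edges  {0-p->0 0-q->0 2-p->1 3-p->0 4-p->1 5-p->1 6-p->0 7-p->0}
[1] R2 @ {0↦2, 1↦1}  ⇒  7 nodes, 7 edges  {0-p->0 0-q->0 3-p->0 4-p->1 5-p->1 6-p->0 7-p->0}
[2] R2 @ {0↦3, 1↦0}  ⇒  6 nodes, 6 edges  {0-p->0 0-q->0 4-p->1 5-p->1 6-p->0 7-p->0}
[3] R2 @ {0↦4, 1↦1}  ⇒  5 nodes, 5 edges  {0-p->0 0-q->0 5-p->1 6-p->0 7-p->0}
[4] R2 @ {0↦5, 1↦1}  ⇒  4 nodes, 4 edges  {0-p->0 0-q->0 6-p->0 7-p->0}
[5] R2 @ {0↦6, 1↦0}  ⇒  3 nodes, 3 edges  {0-p->0 0-q->0 7-p->0}
[6] R2 @ {0↦7, 1↦0}  ⇒  2 nodes, 2 edges  {0-p->0 0-q->0}
normal form: no rule applies after step 6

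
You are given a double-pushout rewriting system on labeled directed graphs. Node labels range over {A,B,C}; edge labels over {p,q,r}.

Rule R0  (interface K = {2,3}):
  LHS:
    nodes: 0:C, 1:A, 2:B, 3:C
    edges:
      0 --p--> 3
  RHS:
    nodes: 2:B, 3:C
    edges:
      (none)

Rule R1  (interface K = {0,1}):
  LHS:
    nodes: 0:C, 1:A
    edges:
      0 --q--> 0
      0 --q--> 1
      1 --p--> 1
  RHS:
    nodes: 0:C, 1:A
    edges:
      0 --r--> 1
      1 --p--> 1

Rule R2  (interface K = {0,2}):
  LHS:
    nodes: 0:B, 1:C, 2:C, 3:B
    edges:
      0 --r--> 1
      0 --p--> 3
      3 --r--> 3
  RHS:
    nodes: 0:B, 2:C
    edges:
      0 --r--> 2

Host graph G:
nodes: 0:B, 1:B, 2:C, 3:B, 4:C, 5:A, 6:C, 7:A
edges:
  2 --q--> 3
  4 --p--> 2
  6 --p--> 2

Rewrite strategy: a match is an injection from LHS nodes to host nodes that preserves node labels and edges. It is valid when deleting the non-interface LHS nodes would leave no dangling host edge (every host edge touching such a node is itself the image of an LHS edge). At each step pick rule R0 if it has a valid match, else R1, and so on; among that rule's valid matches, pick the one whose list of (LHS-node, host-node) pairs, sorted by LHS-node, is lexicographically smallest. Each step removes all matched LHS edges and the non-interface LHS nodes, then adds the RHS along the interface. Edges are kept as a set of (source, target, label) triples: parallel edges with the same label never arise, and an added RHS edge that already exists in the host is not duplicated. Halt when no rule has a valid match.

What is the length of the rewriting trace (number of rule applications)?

Answer: 2

Rewrite trace:
[0] host  ⇒  8 nodes, 3 edges  {2-q->3 4-p->2 6-p->2}
[1] R0 @ {0↦4, 1↦5, 2↦0, 3↦2}  ⇒  6 nodes, 2 edges  {2-q->3 6-p->2}
[2] R0 @ {0↦6, 1↦7, 2↦0, 3↦2}  ⇒  4 nodes, 1 edges  {2-q->3}
normal form: no rule applies after step 2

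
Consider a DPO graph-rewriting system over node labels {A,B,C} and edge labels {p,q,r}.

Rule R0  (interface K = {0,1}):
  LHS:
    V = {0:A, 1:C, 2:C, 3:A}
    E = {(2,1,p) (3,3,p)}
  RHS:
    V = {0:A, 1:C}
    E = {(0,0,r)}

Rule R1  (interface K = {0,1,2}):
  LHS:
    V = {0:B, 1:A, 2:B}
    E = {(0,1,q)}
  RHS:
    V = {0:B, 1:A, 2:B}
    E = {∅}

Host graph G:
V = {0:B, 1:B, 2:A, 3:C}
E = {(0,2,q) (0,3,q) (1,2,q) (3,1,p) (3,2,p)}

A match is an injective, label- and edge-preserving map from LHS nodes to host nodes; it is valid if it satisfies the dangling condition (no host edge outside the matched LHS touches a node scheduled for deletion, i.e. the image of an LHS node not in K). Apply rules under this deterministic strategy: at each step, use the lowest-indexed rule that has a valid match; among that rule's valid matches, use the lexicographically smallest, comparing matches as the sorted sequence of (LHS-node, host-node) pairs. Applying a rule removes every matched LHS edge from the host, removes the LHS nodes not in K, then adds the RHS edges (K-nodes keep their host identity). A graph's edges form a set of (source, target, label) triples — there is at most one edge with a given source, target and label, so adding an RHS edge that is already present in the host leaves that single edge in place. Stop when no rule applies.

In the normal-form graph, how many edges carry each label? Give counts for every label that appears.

initial: |V|=4 |E|=5  E = 0-q->2 0-q->3 1-q->2 3-p->1 3-p->2
step 1: apply R1 at {0↦0, 1↦2, 2↦1}  → |V|=4 |E|=4  E = 0-q->3 1-q->2 3-p->1 3-p->2
step 2: apply R1 at {0↦1, 1↦2, 2↦0}  → |V|=4 |E|=3  E = 0-q->3 3-p->1 3-p->2
final graph: no rule applies after step 2
NF edges: [(0, 3, 'q'), (3, 1, 'p'), (3, 2, 'p')]

Answer: p:2 q:1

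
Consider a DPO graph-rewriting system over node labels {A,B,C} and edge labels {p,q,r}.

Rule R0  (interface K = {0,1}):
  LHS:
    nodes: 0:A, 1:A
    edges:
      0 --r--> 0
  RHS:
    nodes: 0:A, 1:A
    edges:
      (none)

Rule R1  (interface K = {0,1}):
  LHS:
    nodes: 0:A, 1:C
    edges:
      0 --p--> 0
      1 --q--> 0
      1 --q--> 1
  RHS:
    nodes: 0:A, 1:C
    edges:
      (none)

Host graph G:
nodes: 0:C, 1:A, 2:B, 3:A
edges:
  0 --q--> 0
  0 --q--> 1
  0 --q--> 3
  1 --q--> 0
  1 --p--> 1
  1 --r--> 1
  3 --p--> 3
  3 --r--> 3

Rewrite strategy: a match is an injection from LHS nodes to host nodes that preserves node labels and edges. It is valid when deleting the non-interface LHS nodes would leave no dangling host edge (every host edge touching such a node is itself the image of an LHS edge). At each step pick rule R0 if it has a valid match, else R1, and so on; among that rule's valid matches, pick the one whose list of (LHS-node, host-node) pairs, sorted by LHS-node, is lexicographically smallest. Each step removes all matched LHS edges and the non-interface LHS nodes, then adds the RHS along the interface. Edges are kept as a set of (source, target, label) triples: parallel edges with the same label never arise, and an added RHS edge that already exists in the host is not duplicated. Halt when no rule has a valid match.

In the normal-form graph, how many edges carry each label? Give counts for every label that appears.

start.  V:4 E:8  edges: 0-q->0 0-q->1 0-q->3 1-q->0 1-p->1 1-r->1 3-p->3 3-r->3
1. fire R0 via {0↦1, 1↦3}  →  V:4 E:7  edges: 0-q->0 0-q->1 0-q->3 1-q->0 1-p->1 3-p->3 3-r->3
2. fire R0 via {0↦3, 1↦1}  →  V:4 E:6  edges: 0-q->0 0-q->1 0-q->3 1-q->0 1-p->1 3-p->3
3. fire R1 via {0↦1, 1↦0}  →  V:4 E:3  edges: 0-q->3 1-q->0 3-p->3
final graph: no rule applies after step 3
NF edges: [(0, 3, 'q'), (1, 0, 'q'), (3, 3, 'p')]

Answer: p:1 q:2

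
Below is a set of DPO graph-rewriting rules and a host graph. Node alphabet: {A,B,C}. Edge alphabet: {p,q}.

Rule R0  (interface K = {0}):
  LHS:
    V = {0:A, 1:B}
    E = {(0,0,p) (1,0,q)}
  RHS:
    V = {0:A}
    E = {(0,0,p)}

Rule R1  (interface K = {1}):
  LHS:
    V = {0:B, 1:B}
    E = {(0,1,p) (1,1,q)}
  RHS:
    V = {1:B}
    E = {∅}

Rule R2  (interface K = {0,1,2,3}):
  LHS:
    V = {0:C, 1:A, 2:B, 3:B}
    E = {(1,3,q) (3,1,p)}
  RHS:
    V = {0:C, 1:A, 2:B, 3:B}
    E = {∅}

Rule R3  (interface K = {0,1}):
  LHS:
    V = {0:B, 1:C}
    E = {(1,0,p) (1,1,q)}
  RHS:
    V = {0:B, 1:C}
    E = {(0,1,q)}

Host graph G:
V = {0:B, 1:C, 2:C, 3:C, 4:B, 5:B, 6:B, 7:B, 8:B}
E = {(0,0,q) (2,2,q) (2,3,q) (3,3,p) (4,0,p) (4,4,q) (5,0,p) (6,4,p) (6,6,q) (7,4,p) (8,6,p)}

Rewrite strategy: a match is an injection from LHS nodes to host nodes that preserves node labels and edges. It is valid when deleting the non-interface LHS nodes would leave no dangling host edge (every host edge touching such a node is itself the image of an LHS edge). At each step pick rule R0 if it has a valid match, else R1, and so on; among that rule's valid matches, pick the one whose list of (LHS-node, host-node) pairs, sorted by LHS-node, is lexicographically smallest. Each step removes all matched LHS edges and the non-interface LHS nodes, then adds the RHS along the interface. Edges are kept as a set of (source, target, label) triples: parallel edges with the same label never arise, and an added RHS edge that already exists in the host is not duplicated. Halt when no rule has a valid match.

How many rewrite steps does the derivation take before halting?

Answer: 3

Rewrite trace:
start.  V:9 E:11  edges: 0-q->0 2-q->2 2-q->3 3-p->3 4-p->0 4-q->4 5-p->0 6-p->4 6-q->6 7-p->4 8-p->6
1. fire R1 via {0↦5, 1↦0}  →  V:8 E:9  edges: 2-q->2 2-q->3 3-p->3 4-p->0 4-q->4 6-p->4 6-q->6 7-p->4 8-p->6
2. fire R1 via {0↦7, 1↦4}  →  V:7 E:7  edges: 2-q->2 2-q->3 3-p->3 4-p->0 6-p->4 6-q->6 8-p->6
3. fire R1 via {0↦8, 1↦6}  →  V:6 E:5  edges: 2-q->2 2-q->3 3-p->3 4-p->0 6-p->4
final graph: no rule applies after step 3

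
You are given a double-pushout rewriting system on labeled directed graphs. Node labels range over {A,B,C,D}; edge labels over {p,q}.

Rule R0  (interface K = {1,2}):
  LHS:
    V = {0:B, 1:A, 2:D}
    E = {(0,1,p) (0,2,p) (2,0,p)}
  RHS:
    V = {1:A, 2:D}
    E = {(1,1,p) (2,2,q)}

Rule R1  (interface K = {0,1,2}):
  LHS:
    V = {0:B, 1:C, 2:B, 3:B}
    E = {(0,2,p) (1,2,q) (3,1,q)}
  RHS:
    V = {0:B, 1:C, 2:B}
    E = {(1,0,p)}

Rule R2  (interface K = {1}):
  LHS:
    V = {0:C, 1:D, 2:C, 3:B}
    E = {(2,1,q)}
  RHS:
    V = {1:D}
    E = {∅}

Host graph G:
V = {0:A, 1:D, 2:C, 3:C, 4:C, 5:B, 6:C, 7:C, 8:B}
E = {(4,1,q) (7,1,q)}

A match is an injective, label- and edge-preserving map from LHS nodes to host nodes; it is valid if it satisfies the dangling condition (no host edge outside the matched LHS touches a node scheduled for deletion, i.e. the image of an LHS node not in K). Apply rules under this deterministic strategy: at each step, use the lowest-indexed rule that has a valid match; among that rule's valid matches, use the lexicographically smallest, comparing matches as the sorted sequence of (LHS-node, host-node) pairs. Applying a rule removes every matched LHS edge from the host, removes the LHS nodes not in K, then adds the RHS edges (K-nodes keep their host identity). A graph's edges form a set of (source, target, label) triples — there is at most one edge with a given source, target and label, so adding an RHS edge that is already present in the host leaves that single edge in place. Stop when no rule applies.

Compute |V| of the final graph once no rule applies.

[0] host  ⇒  9 nodes, 2 edges  {4-q->1 7-q->1}
[1] R2 @ {0↦2, 1↦1, 2↦4, 3↦5}  ⇒  6 nodes, 1 edges  {7-q->1}
[2] R2 @ {0↦3, 1↦1, 2↦7, 3↦8}  ⇒  3 nodes, 0 edges  {∅}
normal form: no rule applies after step 2
NF nodes: {0:A, 1:D, 6:C}

Answer: 3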